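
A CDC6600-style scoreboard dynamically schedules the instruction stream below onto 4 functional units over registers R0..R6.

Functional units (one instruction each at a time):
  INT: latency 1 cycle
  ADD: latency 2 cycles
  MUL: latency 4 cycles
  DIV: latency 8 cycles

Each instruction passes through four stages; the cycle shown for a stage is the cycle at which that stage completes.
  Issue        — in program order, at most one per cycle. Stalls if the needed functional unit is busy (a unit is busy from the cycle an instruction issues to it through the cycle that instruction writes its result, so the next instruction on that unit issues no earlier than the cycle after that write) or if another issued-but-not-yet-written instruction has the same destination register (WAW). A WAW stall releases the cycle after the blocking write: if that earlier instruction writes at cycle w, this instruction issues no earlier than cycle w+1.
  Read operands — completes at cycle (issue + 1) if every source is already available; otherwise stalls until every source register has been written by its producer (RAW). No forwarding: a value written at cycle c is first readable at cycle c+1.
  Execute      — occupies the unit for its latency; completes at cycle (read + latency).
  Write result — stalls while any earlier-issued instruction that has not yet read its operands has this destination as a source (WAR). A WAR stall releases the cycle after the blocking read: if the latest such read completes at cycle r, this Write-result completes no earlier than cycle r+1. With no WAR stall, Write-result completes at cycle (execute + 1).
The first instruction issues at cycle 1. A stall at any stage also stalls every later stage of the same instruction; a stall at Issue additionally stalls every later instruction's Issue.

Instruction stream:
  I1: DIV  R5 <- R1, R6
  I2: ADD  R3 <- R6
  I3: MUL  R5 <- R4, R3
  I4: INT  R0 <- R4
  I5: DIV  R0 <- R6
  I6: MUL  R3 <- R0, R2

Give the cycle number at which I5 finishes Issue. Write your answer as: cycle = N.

cycle = 17

[I1] 1/2/10/11
[I2] 2/3/5/6
[I3] 12/13/17/18  (WAW R5: wait I1 write@11)
[I4] 13/14/15/16
[I5] 17/18/26/27  (WAW R0: wait I4 write@16)
[I6] 19/28/32/33  (struct: MUL busy until I3 writes@18; RAW R0: wait I5 write@27)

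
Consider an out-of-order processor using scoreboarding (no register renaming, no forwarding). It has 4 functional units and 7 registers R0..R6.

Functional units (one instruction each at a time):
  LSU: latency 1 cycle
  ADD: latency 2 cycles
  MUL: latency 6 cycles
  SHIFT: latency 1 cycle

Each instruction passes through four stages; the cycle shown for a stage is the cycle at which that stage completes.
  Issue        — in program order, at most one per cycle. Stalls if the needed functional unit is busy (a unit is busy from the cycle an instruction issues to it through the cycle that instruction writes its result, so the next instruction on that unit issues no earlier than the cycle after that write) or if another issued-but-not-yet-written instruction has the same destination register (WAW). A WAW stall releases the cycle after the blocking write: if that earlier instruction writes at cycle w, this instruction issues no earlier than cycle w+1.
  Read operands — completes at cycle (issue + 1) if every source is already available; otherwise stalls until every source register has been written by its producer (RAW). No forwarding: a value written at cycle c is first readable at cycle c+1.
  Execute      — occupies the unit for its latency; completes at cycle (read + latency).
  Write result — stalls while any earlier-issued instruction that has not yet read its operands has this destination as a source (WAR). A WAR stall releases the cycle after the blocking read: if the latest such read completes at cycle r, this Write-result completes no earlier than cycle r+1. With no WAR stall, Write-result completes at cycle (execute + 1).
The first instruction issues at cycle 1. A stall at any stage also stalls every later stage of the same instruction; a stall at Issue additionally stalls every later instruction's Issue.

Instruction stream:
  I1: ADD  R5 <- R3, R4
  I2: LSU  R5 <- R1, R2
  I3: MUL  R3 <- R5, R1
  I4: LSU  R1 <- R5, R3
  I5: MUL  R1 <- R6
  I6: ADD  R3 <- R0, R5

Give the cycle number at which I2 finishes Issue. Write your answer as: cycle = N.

cycle = 6

I1: IS=1 RO=2 EX=4 WR=5
I2: IS=6 RO=7 EX=8 WR=9  [WAW R5: wait I1 write@5]
I3: IS=7 RO=10 EX=16 WR=17  [RAW R5: wait I2 write@9]
I4: IS=10 RO=18 EX=19 WR=20  [struct: LSU busy until I2 writes@9; RAW R3: wait I3 write@17]
I5: IS=21 RO=22 EX=28 WR=29  [WAW R1: wait I4 write@20]
I6: IS=22 RO=23 EX=25 WR=26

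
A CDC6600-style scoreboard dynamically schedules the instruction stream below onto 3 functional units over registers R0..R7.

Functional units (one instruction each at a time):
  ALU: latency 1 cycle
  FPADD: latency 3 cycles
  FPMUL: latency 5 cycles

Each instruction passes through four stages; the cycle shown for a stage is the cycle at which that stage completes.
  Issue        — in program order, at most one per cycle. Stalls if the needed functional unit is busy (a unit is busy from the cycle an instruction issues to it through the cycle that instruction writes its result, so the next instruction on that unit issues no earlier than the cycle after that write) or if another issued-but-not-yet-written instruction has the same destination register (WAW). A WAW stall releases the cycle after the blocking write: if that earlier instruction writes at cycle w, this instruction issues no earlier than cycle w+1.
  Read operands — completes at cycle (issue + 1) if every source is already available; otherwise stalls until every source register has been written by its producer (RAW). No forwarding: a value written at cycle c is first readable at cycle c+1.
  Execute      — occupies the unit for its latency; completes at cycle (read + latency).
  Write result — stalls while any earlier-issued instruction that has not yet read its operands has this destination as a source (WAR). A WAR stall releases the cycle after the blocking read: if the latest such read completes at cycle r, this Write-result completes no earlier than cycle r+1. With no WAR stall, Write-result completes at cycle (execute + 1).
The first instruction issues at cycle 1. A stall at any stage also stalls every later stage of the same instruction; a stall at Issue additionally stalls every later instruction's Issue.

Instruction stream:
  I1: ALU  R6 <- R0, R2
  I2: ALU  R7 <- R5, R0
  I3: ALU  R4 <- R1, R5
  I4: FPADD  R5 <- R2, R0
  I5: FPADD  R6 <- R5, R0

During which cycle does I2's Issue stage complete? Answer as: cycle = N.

cycle = 5

I1 -> (1, 2, 3, 4)
I2 -> (5, 6, 7, 8)  // struct: ALU busy until I1 writes@4
I3 -> (9, 10, 11, 12)  // struct: ALU busy until I2 writes@8
I4 -> (10, 11, 14, 15)
I5 -> (16, 17, 20, 21)  // struct: FPADD busy until I4 writes@15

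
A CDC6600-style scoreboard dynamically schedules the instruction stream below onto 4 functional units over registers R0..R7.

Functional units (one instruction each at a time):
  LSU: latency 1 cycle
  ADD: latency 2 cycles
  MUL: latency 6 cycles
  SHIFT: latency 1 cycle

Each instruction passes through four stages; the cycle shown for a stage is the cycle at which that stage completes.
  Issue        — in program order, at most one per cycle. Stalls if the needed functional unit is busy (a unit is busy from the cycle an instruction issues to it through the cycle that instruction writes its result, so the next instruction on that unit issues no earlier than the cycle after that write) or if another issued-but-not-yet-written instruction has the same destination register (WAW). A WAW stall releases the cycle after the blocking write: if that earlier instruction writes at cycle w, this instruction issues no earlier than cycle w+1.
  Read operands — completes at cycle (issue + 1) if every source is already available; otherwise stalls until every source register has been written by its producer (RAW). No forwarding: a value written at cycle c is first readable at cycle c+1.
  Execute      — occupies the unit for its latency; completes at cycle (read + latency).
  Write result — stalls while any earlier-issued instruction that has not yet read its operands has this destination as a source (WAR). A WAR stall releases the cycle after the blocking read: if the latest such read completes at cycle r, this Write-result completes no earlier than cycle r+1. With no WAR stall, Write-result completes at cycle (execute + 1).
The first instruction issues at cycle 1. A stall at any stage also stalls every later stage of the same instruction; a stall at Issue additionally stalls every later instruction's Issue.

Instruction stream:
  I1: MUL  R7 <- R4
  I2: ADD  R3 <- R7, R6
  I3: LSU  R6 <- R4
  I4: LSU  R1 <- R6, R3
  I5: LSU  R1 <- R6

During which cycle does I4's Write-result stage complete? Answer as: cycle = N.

cycle = 16

[I1] 1/2/8/9
[I2] 2/10/12/13  (RAW R7: wait I1 write@9)
[I3] 3/4/5/11  (WAR R6: wait I2 read@10)
[I4] 12/14/15/16  (struct: LSU busy until I3 writes@11; RAW R3: wait I2 write@13)
[I5] 17/18/19/20  (struct: LSU busy until I4 writes@16)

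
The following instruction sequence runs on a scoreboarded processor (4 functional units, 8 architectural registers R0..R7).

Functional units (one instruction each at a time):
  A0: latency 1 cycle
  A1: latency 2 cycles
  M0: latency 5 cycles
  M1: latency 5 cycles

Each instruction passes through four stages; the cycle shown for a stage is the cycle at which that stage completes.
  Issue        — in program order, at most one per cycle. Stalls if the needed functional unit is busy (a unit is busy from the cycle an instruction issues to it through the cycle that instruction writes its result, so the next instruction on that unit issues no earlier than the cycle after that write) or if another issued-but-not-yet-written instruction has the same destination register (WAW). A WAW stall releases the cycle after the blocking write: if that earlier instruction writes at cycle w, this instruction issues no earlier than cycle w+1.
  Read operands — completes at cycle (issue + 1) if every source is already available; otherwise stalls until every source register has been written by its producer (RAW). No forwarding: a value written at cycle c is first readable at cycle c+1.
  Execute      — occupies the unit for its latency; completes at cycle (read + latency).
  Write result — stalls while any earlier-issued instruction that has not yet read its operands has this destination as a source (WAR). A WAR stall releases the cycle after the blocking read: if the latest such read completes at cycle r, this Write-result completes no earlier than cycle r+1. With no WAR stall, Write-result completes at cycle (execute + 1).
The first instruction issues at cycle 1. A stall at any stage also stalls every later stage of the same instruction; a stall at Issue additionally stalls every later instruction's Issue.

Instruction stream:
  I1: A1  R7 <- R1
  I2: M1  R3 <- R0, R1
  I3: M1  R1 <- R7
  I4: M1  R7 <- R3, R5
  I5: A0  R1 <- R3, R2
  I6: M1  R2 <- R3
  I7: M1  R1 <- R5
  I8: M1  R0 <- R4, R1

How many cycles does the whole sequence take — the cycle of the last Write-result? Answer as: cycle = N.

cycle = 49

1) issue 1, read 2, done 4, write 5
2) issue 2, read 3, done 8, write 9
3) issue 10, read 11, done 16, write 17  <struct: M1 busy until I2 writes@9>
4) issue 18, read 19, done 24, write 25  <struct: M1 busy until I3 writes@17>
5) issue 19, read 20, done 21, write 22
6) issue 26, read 27, done 32, write 33  <struct: M1 busy until I4 writes@25>
7) issue 34, read 35, done 40, write 41  <struct: M1 busy until I6 writes@33>
8) issue 42, read 43, done 48, write 49  <struct: M1 busy until I7 writes@41>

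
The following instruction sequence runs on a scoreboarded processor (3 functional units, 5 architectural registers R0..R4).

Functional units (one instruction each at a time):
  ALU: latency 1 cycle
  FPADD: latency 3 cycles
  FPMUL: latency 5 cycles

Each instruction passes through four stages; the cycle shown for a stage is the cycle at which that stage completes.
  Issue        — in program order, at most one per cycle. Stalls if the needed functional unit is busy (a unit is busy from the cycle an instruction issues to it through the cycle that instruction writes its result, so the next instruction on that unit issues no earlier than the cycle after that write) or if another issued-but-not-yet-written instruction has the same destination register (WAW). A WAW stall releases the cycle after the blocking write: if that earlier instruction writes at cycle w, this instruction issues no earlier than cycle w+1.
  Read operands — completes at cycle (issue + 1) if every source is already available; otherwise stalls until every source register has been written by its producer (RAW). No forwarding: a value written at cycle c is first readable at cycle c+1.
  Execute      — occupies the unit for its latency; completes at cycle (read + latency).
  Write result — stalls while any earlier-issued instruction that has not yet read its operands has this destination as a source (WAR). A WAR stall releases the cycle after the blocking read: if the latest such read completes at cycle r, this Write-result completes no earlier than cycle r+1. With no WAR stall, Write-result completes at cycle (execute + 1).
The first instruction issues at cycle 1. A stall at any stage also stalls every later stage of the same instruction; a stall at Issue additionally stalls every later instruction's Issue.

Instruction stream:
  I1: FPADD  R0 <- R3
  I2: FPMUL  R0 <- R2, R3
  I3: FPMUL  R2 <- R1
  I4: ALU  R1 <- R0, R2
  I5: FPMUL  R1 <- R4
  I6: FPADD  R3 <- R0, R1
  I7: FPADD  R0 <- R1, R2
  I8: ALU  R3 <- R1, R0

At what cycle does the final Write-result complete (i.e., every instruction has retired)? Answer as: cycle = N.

[I1] 1/2/5/6
[I2] 7/8/13/14  (WAW R0: wait I1 write@6)
[I3] 15/16/21/22  (struct: FPMUL busy until I2 writes@14)
[I4] 16/23/24/25  (RAW R2: wait I3 write@22)
[I5] 26/27/32/33  (WAW R1: wait I4 write@25)
[I6] 27/34/37/38  (RAW R1: wait I5 write@33)
[I7] 39/40/43/44  (struct: FPADD busy until I6 writes@38)
[I8] 40/45/46/47  (RAW R0: wait I7 write@44)

cycle = 47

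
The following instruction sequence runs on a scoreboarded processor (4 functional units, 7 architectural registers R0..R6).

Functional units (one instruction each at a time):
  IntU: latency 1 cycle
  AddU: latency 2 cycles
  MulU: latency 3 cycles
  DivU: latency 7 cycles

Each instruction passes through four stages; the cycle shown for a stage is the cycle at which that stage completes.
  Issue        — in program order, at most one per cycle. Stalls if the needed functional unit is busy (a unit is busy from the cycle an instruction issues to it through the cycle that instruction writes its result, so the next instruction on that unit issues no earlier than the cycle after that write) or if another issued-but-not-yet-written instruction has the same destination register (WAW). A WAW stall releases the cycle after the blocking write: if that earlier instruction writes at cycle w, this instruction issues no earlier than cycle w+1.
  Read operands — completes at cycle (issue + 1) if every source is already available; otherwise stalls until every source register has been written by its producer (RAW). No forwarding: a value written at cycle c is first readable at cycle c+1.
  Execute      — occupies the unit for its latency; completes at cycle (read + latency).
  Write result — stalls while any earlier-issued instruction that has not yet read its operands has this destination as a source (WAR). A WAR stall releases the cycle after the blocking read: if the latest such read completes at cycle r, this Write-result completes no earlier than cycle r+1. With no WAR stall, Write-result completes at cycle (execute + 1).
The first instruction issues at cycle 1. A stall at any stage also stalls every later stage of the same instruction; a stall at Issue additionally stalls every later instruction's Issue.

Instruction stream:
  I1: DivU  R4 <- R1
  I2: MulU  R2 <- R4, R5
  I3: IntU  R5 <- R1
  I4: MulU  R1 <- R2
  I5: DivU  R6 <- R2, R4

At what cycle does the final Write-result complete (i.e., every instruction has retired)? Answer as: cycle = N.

I1: IS=1 RO=2 EX=9 WR=10
I2: IS=2 RO=11 EX=14 WR=15  [RAW R4: wait I1 write@10]
I3: IS=3 RO=4 EX=5 WR=12  [WAR R5: wait I2 read@11]
I4: IS=16 RO=17 EX=20 WR=21  [struct: MulU busy until I2 writes@15]
I5: IS=17 RO=18 EX=25 WR=26

cycle = 26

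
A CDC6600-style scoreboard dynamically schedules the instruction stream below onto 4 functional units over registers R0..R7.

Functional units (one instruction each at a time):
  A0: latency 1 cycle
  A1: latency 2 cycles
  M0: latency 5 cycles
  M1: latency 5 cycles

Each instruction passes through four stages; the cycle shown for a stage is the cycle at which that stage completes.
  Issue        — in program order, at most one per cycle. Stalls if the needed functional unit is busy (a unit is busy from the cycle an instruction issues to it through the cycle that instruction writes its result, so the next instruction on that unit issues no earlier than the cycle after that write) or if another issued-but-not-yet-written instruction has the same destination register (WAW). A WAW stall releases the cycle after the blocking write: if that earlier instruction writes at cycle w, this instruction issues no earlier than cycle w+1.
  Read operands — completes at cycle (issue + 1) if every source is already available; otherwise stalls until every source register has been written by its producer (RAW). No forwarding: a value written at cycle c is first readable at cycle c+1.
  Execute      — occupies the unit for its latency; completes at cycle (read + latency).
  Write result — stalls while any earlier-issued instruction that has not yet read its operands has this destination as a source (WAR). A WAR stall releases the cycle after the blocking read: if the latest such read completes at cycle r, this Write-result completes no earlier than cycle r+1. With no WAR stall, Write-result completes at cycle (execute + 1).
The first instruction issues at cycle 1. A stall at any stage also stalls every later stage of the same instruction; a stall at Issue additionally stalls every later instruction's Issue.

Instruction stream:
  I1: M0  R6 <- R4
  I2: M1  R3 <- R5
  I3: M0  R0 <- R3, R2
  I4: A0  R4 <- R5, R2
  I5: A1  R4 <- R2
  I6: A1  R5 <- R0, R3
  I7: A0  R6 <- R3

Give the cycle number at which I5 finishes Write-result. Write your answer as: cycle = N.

cycle = 18

I1: IS=1 RO=2 EX=7 WR=8
I2: IS=2 RO=3 EX=8 WR=9
I3: IS=9 RO=10 EX=15 WR=16  [struct: M0 busy until I1 writes@8]
I4: IS=10 RO=11 EX=12 WR=13
I5: IS=14 RO=15 EX=17 WR=18  [WAW R4: wait I4 write@13]
I6: IS=19 RO=20 EX=22 WR=23  [struct: A1 busy until I5 writes@18]
I7: IS=20 RO=21 EX=22 WR=23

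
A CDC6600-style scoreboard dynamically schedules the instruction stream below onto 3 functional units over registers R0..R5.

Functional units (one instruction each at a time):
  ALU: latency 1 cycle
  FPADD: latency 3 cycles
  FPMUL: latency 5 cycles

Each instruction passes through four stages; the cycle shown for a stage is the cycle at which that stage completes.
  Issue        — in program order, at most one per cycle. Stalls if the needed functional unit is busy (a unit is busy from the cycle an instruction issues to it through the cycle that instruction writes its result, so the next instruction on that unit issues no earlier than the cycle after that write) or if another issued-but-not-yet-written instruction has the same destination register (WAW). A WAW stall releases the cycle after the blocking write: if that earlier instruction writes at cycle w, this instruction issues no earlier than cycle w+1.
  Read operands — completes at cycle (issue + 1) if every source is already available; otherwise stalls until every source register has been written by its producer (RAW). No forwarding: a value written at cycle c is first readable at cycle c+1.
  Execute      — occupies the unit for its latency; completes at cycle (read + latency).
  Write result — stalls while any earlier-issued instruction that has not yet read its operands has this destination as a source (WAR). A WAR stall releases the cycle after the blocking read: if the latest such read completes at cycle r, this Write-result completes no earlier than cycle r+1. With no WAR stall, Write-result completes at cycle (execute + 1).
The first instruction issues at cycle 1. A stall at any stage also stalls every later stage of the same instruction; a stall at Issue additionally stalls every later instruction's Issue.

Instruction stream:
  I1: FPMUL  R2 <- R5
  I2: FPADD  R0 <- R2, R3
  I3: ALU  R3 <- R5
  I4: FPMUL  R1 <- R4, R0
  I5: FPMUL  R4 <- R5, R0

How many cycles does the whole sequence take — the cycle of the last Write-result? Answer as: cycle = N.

cycle = 28

c1: I1 issues→FPMUL
c2: I1 reads, I2 issues→FPADD
c3: I3 issues→ALU
c4: I3 reads
c5: I3 exec-done
c7: I1 exec-done
c8: I1 writes R2
c9: I2 reads, I4 issues→FPMUL
c10: I3 writes R3
c12: I2 exec-done
c13: I2 writes R0
c14: I4 reads
c19: I4 exec-done
c20: I4 writes R1
c21: I5 issues→FPMUL
c22: I5 reads
c27: I5 exec-done
c28: I5 writes R4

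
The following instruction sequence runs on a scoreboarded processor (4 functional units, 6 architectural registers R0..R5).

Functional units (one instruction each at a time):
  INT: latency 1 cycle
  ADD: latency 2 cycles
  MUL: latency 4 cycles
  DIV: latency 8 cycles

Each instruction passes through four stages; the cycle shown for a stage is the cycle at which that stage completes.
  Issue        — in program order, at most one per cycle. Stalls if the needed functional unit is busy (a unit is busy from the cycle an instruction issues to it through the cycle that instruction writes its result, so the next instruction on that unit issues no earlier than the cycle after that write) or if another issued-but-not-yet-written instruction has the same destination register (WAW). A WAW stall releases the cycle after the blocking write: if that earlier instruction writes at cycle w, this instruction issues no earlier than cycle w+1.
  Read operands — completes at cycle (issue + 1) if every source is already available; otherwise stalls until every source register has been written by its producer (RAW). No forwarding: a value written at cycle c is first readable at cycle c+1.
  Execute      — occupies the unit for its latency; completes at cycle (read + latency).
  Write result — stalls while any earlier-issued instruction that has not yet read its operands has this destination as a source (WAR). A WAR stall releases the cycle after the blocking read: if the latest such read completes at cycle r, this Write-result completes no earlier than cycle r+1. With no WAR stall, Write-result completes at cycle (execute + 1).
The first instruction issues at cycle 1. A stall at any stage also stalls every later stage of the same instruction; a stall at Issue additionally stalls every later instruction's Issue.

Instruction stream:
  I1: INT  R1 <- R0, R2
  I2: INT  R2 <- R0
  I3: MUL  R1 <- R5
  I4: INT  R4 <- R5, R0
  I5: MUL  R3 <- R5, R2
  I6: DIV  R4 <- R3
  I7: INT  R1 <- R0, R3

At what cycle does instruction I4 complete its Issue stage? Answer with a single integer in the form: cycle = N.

[1] issue I1 (INT)
[2] I1 read-ops
[3] I1 finished on INT
[4] I1→R1
[5] issue I2 (INT)
[6] I2 read-ops · issue I3 (MUL)
[7] I2 finished on INT · I3 read-ops
[8] I2→R2
[9] issue I4 (INT)
[10] I4 read-ops
[11] I3 finished on MUL · I4 finished on INT
[12] I3→R1 · I4→R4
[13] issue I5 (MUL)
[14] I5 read-ops · issue I6 (DIV)
[15] issue I7 (INT)
[18] I5 finished on MUL
[19] I5→R3
[20] I6 read-ops · I7 read-ops
[21] I7 finished on INT
[22] I7→R1
[28] I6 finished on DIV
[29] I6→R4

cycle = 9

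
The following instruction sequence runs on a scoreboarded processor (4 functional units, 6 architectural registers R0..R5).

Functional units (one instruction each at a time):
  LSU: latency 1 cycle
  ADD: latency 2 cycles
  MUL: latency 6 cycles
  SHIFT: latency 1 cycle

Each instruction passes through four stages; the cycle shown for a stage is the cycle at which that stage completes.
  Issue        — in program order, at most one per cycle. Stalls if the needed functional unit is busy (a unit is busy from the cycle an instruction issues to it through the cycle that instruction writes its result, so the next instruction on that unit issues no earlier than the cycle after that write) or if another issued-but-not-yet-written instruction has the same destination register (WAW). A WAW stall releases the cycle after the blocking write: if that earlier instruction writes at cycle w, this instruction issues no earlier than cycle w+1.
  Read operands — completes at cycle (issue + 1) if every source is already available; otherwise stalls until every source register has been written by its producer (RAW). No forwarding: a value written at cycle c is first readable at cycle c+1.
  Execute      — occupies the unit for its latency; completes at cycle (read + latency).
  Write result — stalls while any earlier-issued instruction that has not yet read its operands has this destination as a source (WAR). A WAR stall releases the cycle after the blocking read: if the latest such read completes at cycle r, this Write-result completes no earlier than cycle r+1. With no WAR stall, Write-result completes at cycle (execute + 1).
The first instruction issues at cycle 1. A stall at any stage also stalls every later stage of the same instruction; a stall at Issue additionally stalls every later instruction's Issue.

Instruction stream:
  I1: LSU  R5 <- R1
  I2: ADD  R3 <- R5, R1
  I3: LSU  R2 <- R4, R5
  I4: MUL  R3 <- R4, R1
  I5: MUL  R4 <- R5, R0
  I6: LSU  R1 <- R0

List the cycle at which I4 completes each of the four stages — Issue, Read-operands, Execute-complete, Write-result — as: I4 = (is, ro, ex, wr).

1) issue 1, read 2, done 3, write 4
2) issue 2, read 5, done 7, write 8  <RAW R5: wait I1 write@4>
3) issue 5, read 6, done 7, write 8  <struct: LSU busy until I1 writes@4>
4) issue 9, read 10, done 16, write 17  <WAW R3: wait I2 write@8>
5) issue 18, read 19, done 25, write 26  <struct: MUL busy until I4 writes@17>
6) issue 19, read 20, done 21, write 22

I4 = (9, 10, 16, 17)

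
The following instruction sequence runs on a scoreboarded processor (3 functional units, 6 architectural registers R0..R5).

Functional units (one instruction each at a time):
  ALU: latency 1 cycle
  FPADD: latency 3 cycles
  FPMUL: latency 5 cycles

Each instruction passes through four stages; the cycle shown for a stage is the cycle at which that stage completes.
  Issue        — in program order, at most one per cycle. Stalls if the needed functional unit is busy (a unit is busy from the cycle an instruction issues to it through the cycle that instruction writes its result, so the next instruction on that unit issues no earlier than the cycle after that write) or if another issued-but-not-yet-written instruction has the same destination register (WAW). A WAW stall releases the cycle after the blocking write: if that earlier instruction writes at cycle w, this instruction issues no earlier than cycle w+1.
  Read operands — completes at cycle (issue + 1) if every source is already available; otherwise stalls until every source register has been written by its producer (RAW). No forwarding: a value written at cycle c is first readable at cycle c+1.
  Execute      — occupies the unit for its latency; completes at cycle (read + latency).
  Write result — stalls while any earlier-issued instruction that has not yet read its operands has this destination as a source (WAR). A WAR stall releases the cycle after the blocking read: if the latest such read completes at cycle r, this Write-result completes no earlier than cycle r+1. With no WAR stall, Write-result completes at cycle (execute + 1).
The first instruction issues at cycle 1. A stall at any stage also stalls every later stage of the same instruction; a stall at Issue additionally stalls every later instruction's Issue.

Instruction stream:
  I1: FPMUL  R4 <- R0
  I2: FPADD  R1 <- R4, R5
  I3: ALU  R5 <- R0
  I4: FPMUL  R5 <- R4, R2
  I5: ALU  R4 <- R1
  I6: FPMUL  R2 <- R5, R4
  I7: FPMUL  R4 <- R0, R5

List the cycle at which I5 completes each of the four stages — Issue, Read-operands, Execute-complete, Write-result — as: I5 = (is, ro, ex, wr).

I5 = (12, 14, 15, 16)

1) issue 1, read 2, done 7, write 8
2) issue 2, read 9, done 12, write 13  <RAW R4: wait I1 write@8>
3) issue 3, read 4, done 5, write 10  <WAR R5: wait I2 read@9>
4) issue 11, read 12, done 17, write 18  <WAW R5: wait I3 write@10>
5) issue 12, read 14, done 15, write 16  <RAW R1: wait I2 write@13>
6) issue 19, read 20, done 25, write 26  <struct: FPMUL busy until I4 writes@18>
7) issue 27, read 28, done 33, write 34  <struct: FPMUL busy until I6 writes@26>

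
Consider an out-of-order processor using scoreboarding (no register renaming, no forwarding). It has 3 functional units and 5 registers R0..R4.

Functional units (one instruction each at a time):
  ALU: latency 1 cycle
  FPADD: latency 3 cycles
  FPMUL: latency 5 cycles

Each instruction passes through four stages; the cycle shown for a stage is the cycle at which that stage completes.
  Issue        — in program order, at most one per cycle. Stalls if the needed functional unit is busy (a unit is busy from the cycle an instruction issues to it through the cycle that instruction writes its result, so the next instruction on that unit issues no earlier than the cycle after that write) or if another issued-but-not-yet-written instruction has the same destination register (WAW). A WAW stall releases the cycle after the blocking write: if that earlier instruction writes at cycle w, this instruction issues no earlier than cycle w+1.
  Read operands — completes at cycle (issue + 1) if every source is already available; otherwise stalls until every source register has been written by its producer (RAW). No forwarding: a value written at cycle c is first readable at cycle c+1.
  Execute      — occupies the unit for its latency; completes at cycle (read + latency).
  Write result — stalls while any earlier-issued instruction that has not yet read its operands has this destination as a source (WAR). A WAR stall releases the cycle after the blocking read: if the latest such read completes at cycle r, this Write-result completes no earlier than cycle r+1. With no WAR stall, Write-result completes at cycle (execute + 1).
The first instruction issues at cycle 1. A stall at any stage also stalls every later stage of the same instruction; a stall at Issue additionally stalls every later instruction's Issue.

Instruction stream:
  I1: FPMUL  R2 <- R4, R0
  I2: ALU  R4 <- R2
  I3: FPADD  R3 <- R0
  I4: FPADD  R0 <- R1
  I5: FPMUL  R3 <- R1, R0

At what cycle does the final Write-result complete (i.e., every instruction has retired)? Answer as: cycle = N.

cycle = 21

[1] issue I1 (FPMUL)
[2] I1 read-ops | issue I2 (ALU)
[3] issue I3 (FPADD)
[4] I3 read-ops
[7] I1 finished on FPMUL | I3 finished on FPADD
[8] I1→R2 | I3→R3
[9] I2 read-ops | issue I4 (FPADD)
[10] I2 finished on ALU | I4 read-ops | issue I5 (FPMUL)
[11] I2→R4
[13] I4 finished on FPADD
[14] I4→R0
[15] I5 read-ops
[20] I5 finished on FPMUL
[21] I5→R3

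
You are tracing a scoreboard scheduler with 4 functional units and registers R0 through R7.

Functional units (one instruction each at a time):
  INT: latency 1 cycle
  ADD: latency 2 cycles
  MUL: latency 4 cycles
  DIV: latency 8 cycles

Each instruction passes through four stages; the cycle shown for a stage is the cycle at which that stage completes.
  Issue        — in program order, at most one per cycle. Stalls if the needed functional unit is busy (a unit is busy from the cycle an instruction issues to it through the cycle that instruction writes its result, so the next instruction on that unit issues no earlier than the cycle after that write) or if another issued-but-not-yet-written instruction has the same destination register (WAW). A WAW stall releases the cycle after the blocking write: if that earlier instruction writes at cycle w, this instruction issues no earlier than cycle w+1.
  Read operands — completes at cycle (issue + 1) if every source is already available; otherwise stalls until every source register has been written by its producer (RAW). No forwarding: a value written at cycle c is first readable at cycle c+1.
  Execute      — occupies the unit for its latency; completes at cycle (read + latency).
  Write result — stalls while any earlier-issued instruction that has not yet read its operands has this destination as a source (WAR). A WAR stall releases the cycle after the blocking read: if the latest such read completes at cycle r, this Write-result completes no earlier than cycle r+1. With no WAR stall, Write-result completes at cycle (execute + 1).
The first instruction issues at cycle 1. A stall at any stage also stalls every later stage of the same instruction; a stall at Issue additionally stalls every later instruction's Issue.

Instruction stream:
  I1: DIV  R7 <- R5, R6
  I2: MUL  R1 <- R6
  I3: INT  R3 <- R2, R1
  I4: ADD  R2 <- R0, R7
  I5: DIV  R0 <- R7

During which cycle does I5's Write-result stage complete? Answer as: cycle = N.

cycle = 22

  I1 | 1 | 2 | 10 | 11
  I2 | 2 | 3 | 7 | 8
  I3 | 3 | 9 | 10 | 11   RAW R1: wait I2 write@8
  I4 | 4 | 12 | 14 | 15   RAW R7: wait I1 write@11
  I5 | 12 | 13 | 21 | 22   struct: DIV busy until I1 writes@11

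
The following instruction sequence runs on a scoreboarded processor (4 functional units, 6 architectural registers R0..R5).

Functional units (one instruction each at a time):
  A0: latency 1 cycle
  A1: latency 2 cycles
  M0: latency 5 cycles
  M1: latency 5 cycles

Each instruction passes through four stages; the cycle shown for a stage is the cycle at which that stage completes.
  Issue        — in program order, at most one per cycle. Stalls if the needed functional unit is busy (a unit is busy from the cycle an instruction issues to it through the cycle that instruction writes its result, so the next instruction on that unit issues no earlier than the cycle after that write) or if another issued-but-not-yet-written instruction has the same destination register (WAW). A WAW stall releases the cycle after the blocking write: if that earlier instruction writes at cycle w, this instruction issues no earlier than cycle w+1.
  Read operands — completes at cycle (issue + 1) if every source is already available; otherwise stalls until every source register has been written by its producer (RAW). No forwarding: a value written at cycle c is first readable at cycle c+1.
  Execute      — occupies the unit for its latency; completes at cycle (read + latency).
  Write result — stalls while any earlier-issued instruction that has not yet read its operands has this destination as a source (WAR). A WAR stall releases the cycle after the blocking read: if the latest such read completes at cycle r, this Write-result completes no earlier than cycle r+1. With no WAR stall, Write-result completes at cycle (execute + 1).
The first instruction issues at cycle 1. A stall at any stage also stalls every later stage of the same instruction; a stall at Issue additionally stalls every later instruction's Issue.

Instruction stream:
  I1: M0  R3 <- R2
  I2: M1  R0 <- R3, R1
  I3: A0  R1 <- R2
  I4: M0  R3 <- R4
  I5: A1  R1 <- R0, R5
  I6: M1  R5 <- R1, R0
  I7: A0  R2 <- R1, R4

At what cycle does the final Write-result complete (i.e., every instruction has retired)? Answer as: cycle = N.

cycle = 26

c1: issue I1 (M0)
c2: I1 read-ops · issue I2 (M1)
c3: issue I3 (A0)
c4: I3 read-ops
c5: I3 finished on A0
c7: I1 finished on M0
c8: I1→R3
c9: I2 read-ops · issue I4 (M0)
c10: I3→R1 · I4 read-ops
c11: issue I5 (A1)
c14: I2 finished on M1
c15: I2→R0 · I4 finished on M0
c16: I4→R3 · I5 read-ops · issue I6 (M1)
c17: issue I7 (A0)
c18: I5 finished on A1
c19: I5→R1
c20: I6 read-ops · I7 read-ops
c21: I7 finished on A0
c22: I7→R2
c25: I6 finished on M1
c26: I6→R5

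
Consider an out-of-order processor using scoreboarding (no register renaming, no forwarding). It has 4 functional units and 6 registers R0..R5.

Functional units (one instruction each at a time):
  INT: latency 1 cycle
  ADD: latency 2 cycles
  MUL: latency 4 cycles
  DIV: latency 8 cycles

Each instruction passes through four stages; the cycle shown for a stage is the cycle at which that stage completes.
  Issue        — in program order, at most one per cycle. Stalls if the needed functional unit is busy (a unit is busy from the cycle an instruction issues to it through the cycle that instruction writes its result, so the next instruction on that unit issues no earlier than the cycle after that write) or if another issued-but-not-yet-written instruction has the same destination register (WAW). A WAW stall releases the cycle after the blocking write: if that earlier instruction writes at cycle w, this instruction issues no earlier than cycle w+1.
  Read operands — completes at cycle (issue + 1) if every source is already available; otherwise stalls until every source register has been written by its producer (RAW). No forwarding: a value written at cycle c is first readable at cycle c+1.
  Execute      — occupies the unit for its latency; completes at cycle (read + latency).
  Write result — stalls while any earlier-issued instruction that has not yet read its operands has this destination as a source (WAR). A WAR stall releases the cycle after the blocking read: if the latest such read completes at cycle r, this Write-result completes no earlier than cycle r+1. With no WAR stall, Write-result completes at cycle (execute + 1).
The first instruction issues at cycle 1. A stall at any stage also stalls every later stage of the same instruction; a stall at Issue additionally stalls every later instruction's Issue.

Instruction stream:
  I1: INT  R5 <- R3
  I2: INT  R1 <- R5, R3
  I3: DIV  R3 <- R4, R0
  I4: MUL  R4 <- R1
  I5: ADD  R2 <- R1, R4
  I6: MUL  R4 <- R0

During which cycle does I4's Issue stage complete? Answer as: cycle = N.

cycle = 7

1) issue 1, read 2, done 3, write 4
2) issue 5, read 6, done 7, write 8  <struct: INT busy until I1 writes@4>
3) issue 6, read 7, done 15, write 16
4) issue 7, read 9, done 13, write 14  <RAW R1: wait I2 write@8>
5) issue 8, read 15, done 17, write 18  <RAW R4: wait I4 write@14>
6) issue 15, read 16, done 20, write 21  <struct: MUL busy until I4 writes@14>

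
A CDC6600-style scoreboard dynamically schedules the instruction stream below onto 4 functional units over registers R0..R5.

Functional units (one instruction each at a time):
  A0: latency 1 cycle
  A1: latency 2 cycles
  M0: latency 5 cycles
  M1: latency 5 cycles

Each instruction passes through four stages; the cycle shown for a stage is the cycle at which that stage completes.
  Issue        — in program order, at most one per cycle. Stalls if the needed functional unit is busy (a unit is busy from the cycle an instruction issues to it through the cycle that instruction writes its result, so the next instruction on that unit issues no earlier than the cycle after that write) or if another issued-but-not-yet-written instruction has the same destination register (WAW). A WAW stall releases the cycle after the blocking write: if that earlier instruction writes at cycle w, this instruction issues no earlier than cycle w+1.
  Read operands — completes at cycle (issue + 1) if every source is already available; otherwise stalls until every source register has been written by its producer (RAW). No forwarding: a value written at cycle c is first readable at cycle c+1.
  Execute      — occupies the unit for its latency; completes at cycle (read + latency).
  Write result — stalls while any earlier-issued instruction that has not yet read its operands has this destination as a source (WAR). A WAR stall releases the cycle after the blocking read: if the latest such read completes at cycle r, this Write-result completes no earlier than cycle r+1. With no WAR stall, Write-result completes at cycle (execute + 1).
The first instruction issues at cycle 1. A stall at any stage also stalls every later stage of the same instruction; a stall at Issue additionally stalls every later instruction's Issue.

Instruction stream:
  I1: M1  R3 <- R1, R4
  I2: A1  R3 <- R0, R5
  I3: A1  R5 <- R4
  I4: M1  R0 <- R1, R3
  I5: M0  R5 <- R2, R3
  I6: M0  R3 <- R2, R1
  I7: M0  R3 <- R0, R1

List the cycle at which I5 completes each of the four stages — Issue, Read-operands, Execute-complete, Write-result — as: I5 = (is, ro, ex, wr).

I5 = (19, 20, 25, 26)

t=1  I1→M1
t=2  I1 RO
t=7  I1 EX
t=8  I1 WR R3
t=9  I2→A1
t=10  I2 RO
t=12  I2 EX
t=13  I2 WR R3
t=14  I3→A1
t=15  I3 RO · I4→M1
t=16  I4 RO
t=17  I3 EX
t=18  I3 WR R5
t=19  I5→M0
t=20  I5 RO
t=21  I4 EX
t=22  I4 WR R0
t=25  I5 EX
t=26  I5 WR R5
t=27  I6→M0
t=28  I6 RO
t=33  I6 EX
t=34  I6 WR R3
t=35  I7→M0
t=36  I7 RO
t=41  I7 EX
t=42  I7 WR R3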